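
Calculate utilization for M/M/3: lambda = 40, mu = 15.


rho = lambda/(c*mu) = 40/(3*15) = 0.8889

0.8889


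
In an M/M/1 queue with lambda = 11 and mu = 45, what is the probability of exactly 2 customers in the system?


rho = 11/45; P(n) = (1-rho)*rho^n = (1-11/45)*(11/45)^2 = 0.0451

0.0451


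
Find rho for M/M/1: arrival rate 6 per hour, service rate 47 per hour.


rho = lambda/mu = 6/47 = 0.1277

0.1277


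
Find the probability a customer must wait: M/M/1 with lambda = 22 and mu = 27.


P(wait) = rho = lambda/mu = 22/27 = 0.8148

0.8148


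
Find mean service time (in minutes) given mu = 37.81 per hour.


Mean service time = 60/mu = 60/37.81 = 1.59 minutes

1.59 minutes


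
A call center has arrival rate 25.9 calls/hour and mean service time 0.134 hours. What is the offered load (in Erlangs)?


Offered load a = lambda * E[S] = 25.9 * 0.134 = 3.47 Erlangs

3.47 Erlangs


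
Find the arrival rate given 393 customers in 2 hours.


lambda = total arrivals / time = 393 / 2 = 196.5 per hour

196.5 per hour


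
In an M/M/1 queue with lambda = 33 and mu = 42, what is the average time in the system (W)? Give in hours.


W = 1/(mu - lambda) = 1/(42 - 33) = 0.1111 hours

0.1111 hours


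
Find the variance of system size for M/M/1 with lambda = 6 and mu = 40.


rho = 6/40; Var(N) = rho/(1-rho)^2 = 0.21

0.21


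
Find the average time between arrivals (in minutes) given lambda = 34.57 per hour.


Mean interarrival time = 60/lambda = 60/34.57 = 1.74 minutes

1.74 minutes


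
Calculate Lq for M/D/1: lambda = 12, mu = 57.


M/D/1: Lq = rho^2 / (2*(1-rho)) where rho = 12/57; Lq = 0.03

0.03


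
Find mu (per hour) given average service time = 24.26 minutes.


mu = 60 / avg_service_time = 60 / 24.26 = 2.47 per hour

2.47 per hour


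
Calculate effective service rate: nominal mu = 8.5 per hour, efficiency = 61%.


Effective rate = mu * efficiency = 8.5 * 0.61 = 5.19 per hour

5.19 per hour


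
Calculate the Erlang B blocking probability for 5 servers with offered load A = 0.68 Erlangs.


B(N,A) = (A^N/N!) / sum(A^k/k!, k=0..N) with N=5, A=0.68 = 0.0006

0.0006


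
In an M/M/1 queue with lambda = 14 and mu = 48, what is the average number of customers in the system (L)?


rho = 14/48; L = rho/(1-rho) = 0.41

0.41


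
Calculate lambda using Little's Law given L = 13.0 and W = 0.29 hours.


lambda = L / W = 13.0 / 0.29 = 44.83 per hour

44.83 per hour


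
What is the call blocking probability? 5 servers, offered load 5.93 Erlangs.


B(N,A) = (A^N/N!) / sum(A^k/k!, k=0..N) with N=5, A=5.93 = 0.3555

0.3555


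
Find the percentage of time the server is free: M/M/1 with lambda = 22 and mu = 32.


Idle fraction = (1 - rho) * 100 = (1 - 22/32) * 100 = 31.3%

31.3%


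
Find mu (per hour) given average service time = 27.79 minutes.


mu = 60 / avg_service_time = 60 / 27.79 = 2.16 per hour

2.16 per hour


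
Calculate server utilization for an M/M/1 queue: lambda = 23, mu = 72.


rho = lambda/mu = 23/72 = 0.3194

0.3194


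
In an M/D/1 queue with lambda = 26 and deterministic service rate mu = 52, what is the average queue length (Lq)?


M/D/1: Lq = rho^2 / (2*(1-rho)) where rho = 26/52; Lq = 0.25

0.25


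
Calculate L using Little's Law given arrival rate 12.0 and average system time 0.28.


L = lambda * W = 12.0 * 0.28 = 3.36

3.36


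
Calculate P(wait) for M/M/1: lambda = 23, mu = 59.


P(wait) = rho = lambda/mu = 23/59 = 0.3898

0.3898


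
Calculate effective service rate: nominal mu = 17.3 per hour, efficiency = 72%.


Effective rate = mu * efficiency = 17.3 * 0.72 = 12.46 per hour

12.46 per hour


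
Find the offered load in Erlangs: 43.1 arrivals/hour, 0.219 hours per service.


Offered load a = lambda * E[S] = 43.1 * 0.219 = 9.44 Erlangs

9.44 Erlangs


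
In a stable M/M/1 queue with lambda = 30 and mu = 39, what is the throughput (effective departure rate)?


For a stable queue (lambda < mu), throughput = lambda = 30 per hour

30 per hour


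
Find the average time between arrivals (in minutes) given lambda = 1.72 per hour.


Mean interarrival time = 60/lambda = 60/1.72 = 34.88 minutes

34.88 minutes


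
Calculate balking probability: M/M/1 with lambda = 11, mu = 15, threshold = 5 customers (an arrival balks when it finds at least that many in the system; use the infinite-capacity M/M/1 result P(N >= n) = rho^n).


P(N >= 5) = rho^5 = (11/15)^5 = 0.2121

0.2121


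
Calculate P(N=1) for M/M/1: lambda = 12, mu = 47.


rho = 12/47; P(n) = (1-rho)*rho^n = (1-12/47)*(12/47)^1 = 0.1901

0.1901


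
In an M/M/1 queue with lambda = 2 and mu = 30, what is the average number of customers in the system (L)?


rho = 2/30; L = rho/(1-rho) = 0.07

0.07


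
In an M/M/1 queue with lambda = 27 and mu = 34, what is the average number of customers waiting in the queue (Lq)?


rho = 27/34; Lq = rho^2/(1-rho) = 3.06

3.06


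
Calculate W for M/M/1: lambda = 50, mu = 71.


W = 1/(mu - lambda) = 1/(71 - 50) = 0.0476 hours

0.0476 hours


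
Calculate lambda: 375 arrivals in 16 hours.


lambda = total arrivals / time = 375 / 16 = 23.44 per hour

23.44 per hour


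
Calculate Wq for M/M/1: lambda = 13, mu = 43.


rho = 13/43; Wq = rho/(mu - lambda) = 0.0101 hours

0.0101 hours


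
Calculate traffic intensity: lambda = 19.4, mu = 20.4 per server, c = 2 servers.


rho = lambda / (c * mu) = 19.4 / (2 * 20.4) = 0.4755

0.4755


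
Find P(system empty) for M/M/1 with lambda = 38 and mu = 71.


P0 = 1 - rho = 1 - 38/71 = 0.4648

0.4648


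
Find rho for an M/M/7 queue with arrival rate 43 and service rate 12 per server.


rho = lambda/(c*mu) = 43/(7*12) = 0.5119

0.5119


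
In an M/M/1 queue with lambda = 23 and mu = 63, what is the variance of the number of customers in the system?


rho = 23/63; Var(N) = rho/(1-rho)^2 = 0.91

0.91


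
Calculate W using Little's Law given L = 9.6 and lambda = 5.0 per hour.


W = L / lambda = 9.6 / 5.0 = 1.92 hours

1.92 hours


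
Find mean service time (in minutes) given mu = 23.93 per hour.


Mean service time = 60/mu = 60/23.93 = 2.51 minutes

2.51 minutes


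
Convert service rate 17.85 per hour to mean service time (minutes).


Mean service time = 60/mu = 60/17.85 = 3.36 minutes

3.36 minutes


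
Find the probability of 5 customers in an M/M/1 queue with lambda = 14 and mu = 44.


rho = 14/44; P(n) = (1-rho)*rho^n = (1-14/44)*(14/44)^5 = 0.0022

0.0022


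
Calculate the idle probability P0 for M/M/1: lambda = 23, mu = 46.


P0 = 1 - rho = 1 - 23/46 = 0.5

0.5


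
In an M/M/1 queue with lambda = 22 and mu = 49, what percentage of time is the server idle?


Idle fraction = (1 - rho) * 100 = (1 - 22/49) * 100 = 55.1%

55.1%


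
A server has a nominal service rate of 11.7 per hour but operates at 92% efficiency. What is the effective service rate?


Effective rate = mu * efficiency = 11.7 * 0.92 = 10.76 per hour

10.76 per hour


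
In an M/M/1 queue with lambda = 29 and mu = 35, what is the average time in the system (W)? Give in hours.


W = 1/(mu - lambda) = 1/(35 - 29) = 0.1667 hours

0.1667 hours


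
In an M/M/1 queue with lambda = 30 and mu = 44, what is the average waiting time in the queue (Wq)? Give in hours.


rho = 30/44; Wq = rho/(mu - lambda) = 0.0487 hours

0.0487 hours


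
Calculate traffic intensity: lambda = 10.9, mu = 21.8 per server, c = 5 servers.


rho = lambda / (c * mu) = 10.9 / (5 * 21.8) = 0.1

0.1


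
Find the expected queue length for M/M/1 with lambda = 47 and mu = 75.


rho = 47/75; Lq = rho^2/(1-rho) = 1.05

1.05


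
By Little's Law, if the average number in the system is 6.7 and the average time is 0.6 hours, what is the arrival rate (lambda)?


lambda = L / W = 6.7 / 0.6 = 11.17 per hour

11.17 per hour


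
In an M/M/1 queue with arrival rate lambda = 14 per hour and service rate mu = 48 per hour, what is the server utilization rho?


rho = lambda/mu = 14/48 = 0.2917

0.2917


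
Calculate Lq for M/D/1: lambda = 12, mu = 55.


M/D/1: Lq = rho^2 / (2*(1-rho)) where rho = 12/55; Lq = 0.03

0.03


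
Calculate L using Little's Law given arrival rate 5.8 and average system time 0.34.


L = lambda * W = 5.8 * 0.34 = 1.97

1.97


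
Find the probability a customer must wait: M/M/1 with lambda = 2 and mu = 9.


P(wait) = rho = lambda/mu = 2/9 = 0.2222

0.2222


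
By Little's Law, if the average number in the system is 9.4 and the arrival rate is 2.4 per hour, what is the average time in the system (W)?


W = L / lambda = 9.4 / 2.4 = 3.9167 hours

3.9167 hours


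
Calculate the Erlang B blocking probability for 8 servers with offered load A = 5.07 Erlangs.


B(N,A) = (A^N/N!) / sum(A^k/k!, k=0..N) with N=8, A=5.07 = 0.0734

0.0734


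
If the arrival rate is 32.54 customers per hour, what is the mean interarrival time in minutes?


Mean interarrival time = 60/lambda = 60/32.54 = 1.84 minutes

1.84 minutes


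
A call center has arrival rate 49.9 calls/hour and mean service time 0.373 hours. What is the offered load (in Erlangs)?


Offered load a = lambda * E[S] = 49.9 * 0.373 = 18.61 Erlangs

18.61 Erlangs


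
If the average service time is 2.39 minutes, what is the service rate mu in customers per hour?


mu = 60 / avg_service_time = 60 / 2.39 = 25.1 per hour

25.1 per hour


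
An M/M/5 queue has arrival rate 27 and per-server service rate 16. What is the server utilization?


rho = lambda/(c*mu) = 27/(5*16) = 0.3375

0.3375


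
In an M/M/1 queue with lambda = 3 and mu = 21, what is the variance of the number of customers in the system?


rho = 3/21; Var(N) = rho/(1-rho)^2 = 0.19

0.19


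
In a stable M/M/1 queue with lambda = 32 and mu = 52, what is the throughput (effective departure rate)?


For a stable queue (lambda < mu), throughput = lambda = 32 per hour

32 per hour


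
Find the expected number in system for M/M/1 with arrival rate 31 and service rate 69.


rho = 31/69; L = rho/(1-rho) = 0.82

0.82


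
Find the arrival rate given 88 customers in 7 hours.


lambda = total arrivals / time = 88 / 7 = 12.57 per hour

12.57 per hour


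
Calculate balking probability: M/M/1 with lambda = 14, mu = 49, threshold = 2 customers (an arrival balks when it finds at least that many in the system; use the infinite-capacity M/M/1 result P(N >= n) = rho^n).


P(N >= 2) = rho^2 = (14/49)^2 = 0.0816

0.0816


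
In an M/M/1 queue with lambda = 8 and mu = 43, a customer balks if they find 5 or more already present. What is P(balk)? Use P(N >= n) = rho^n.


P(N >= 5) = rho^5 = (8/43)^5 = 0.0002

0.0002


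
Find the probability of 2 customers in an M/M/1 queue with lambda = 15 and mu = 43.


rho = 15/43; P(n) = (1-rho)*rho^n = (1-15/43)*(15/43)^2 = 0.0792

0.0792


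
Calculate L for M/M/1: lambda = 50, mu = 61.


rho = 50/61; L = rho/(1-rho) = 4.55

4.55


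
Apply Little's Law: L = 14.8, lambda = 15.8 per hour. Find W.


W = L / lambda = 14.8 / 15.8 = 0.9367 hours

0.9367 hours


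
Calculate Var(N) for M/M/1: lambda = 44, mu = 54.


rho = 44/54; Var(N) = rho/(1-rho)^2 = 23.76

23.76


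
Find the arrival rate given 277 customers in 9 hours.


lambda = total arrivals / time = 277 / 9 = 30.78 per hour

30.78 per hour


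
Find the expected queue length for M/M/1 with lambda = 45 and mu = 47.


rho = 45/47; Lq = rho^2/(1-rho) = 21.54

21.54


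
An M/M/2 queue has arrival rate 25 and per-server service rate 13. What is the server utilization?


rho = lambda/(c*mu) = 25/(2*13) = 0.9615

0.9615


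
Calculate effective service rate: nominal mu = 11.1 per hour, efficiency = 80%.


Effective rate = mu * efficiency = 11.1 * 0.8 = 8.88 per hour

8.88 per hour


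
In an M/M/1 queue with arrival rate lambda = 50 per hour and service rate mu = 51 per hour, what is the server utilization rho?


rho = lambda/mu = 50/51 = 0.9804

0.9804


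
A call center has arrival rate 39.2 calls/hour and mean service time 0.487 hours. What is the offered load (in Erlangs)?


Offered load a = lambda * E[S] = 39.2 * 0.487 = 19.09 Erlangs

19.09 Erlangs


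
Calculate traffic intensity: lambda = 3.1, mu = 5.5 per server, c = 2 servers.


rho = lambda / (c * mu) = 3.1 / (2 * 5.5) = 0.2818

0.2818


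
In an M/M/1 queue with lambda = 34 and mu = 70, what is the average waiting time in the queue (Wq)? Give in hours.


rho = 34/70; Wq = rho/(mu - lambda) = 0.0135 hours

0.0135 hours


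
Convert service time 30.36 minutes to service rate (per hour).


mu = 60 / avg_service_time = 60 / 30.36 = 1.98 per hour

1.98 per hour


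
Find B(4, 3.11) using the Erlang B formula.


B(N,A) = (A^N/N!) / sum(A^k/k!, k=0..N) with N=4, A=3.11 = 0.2183

0.2183


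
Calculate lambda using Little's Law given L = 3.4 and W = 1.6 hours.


lambda = L / W = 3.4 / 1.6 = 2.13 per hour

2.13 per hour


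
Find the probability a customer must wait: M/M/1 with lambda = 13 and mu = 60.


P(wait) = rho = lambda/mu = 13/60 = 0.2167

0.2167


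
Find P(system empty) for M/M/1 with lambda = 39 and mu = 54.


P0 = 1 - rho = 1 - 39/54 = 0.2778

0.2778


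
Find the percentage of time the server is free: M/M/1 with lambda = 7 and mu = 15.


Idle fraction = (1 - rho) * 100 = (1 - 7/15) * 100 = 53.3%

53.3%


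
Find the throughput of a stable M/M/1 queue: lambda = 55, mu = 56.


For a stable queue (lambda < mu), throughput = lambda = 55 per hour

55 per hour


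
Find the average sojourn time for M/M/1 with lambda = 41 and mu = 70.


W = 1/(mu - lambda) = 1/(70 - 41) = 0.0345 hours

0.0345 hours


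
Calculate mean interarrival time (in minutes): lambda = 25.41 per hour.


Mean interarrival time = 60/lambda = 60/25.41 = 2.36 minutes

2.36 minutes


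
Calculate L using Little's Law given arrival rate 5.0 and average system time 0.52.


L = lambda * W = 5.0 * 0.52 = 2.6

2.6


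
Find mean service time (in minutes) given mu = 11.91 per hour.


Mean service time = 60/mu = 60/11.91 = 5.04 minutes

5.04 minutes


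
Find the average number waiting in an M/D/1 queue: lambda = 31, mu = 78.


M/D/1: Lq = rho^2 / (2*(1-rho)) where rho = 31/78; Lq = 0.13

0.13


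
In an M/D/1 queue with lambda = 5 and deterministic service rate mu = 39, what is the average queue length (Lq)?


M/D/1: Lq = rho^2 / (2*(1-rho)) where rho = 5/39; Lq = 0.01

0.01


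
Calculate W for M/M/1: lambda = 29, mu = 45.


W = 1/(mu - lambda) = 1/(45 - 29) = 0.0625 hours

0.0625 hours


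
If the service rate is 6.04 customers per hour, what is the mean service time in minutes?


Mean service time = 60/mu = 60/6.04 = 9.93 minutes

9.93 minutes


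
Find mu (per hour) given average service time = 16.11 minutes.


mu = 60 / avg_service_time = 60 / 16.11 = 3.72 per hour

3.72 per hour


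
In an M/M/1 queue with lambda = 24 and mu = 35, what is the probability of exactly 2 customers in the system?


rho = 24/35; P(n) = (1-rho)*rho^n = (1-24/35)*(24/35)^2 = 0.1478

0.1478


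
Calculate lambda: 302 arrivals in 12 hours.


lambda = total arrivals / time = 302 / 12 = 25.17 per hour

25.17 per hour


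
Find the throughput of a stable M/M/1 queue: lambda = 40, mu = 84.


For a stable queue (lambda < mu), throughput = lambda = 40 per hour

40 per hour


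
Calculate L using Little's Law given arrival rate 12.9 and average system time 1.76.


L = lambda * W = 12.9 * 1.76 = 22.7

22.7


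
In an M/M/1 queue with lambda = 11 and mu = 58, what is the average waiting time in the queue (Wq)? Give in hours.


rho = 11/58; Wq = rho/(mu - lambda) = 0.004 hours

0.004 hours


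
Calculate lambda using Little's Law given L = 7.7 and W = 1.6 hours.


lambda = L / W = 7.7 / 1.6 = 4.81 per hour

4.81 per hour


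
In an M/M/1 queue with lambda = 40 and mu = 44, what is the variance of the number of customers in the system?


rho = 40/44; Var(N) = rho/(1-rho)^2 = 110.0

110.0


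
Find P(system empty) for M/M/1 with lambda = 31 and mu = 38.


P0 = 1 - rho = 1 - 31/38 = 0.1842

0.1842


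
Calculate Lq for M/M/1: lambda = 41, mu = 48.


rho = 41/48; Lq = rho^2/(1-rho) = 5.0

5.0


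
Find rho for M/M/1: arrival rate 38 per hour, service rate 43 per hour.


rho = lambda/mu = 38/43 = 0.8837

0.8837


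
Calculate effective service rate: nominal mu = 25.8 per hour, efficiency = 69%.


Effective rate = mu * efficiency = 25.8 * 0.69 = 17.8 per hour

17.8 per hour


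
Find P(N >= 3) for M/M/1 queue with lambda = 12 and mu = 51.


P(N >= 3) = rho^3 = (12/51)^3 = 0.013

0.013


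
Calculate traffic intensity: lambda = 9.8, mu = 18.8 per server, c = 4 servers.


rho = lambda / (c * mu) = 9.8 / (4 * 18.8) = 0.1303

0.1303


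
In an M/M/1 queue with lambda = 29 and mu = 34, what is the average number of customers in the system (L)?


rho = 29/34; L = rho/(1-rho) = 5.8

5.8


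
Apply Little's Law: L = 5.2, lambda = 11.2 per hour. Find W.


W = L / lambda = 5.2 / 11.2 = 0.4643 hours

0.4643 hours


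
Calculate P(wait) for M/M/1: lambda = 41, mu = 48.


P(wait) = rho = lambda/mu = 41/48 = 0.8542

0.8542


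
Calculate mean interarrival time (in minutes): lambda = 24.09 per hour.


Mean interarrival time = 60/lambda = 60/24.09 = 2.49 minutes

2.49 minutes


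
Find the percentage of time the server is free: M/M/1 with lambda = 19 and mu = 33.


Idle fraction = (1 - rho) * 100 = (1 - 19/33) * 100 = 42.4%

42.4%


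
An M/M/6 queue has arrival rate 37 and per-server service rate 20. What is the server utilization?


rho = lambda/(c*mu) = 37/(6*20) = 0.3083

0.3083


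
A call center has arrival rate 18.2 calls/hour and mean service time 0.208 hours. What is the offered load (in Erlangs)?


Offered load a = lambda * E[S] = 18.2 * 0.208 = 3.79 Erlangs

3.79 Erlangs


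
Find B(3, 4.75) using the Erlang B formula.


B(N,A) = (A^N/N!) / sum(A^k/k!, k=0..N) with N=3, A=4.75 = 0.5119

0.5119


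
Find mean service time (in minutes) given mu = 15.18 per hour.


Mean service time = 60/mu = 60/15.18 = 3.95 minutes

3.95 minutes


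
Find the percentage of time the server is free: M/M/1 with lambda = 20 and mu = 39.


Idle fraction = (1 - rho) * 100 = (1 - 20/39) * 100 = 48.7%

48.7%


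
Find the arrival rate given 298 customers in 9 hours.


lambda = total arrivals / time = 298 / 9 = 33.11 per hour

33.11 per hour


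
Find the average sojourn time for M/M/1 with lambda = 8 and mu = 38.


W = 1/(mu - lambda) = 1/(38 - 8) = 0.0333 hours

0.0333 hours


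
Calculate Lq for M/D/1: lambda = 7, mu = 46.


M/D/1: Lq = rho^2 / (2*(1-rho)) where rho = 7/46; Lq = 0.01

0.01


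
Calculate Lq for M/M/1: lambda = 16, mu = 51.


rho = 16/51; Lq = rho^2/(1-rho) = 0.14

0.14


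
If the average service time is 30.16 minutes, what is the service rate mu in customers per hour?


mu = 60 / avg_service_time = 60 / 30.16 = 1.99 per hour

1.99 per hour


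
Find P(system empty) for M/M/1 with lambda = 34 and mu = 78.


P0 = 1 - rho = 1 - 34/78 = 0.5641

0.5641


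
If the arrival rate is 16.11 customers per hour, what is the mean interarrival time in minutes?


Mean interarrival time = 60/lambda = 60/16.11 = 3.72 minutes

3.72 minutes


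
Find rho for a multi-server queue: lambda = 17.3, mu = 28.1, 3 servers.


rho = lambda / (c * mu) = 17.3 / (3 * 28.1) = 0.2052

0.2052


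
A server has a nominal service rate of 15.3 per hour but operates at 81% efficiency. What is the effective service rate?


Effective rate = mu * efficiency = 15.3 * 0.81 = 12.39 per hour

12.39 per hour


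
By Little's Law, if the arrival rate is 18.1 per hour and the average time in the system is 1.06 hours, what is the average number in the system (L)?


L = lambda * W = 18.1 * 1.06 = 19.19

19.19


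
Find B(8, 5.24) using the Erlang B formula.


B(N,A) = (A^N/N!) / sum(A^k/k!, k=0..N) with N=8, A=5.24 = 0.0816

0.0816


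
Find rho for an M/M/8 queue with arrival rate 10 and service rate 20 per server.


rho = lambda/(c*mu) = 10/(8*20) = 0.0625

0.0625


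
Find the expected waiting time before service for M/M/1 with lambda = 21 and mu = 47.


rho = 21/47; Wq = rho/(mu - lambda) = 0.0172 hours

0.0172 hours


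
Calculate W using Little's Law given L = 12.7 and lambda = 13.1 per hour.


W = L / lambda = 12.7 / 13.1 = 0.9695 hours

0.9695 hours


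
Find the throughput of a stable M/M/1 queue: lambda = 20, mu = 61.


For a stable queue (lambda < mu), throughput = lambda = 20 per hour

20 per hour


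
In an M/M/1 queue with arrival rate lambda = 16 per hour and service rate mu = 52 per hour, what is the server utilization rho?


rho = lambda/mu = 16/52 = 0.3077

0.3077


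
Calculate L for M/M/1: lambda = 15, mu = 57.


rho = 15/57; L = rho/(1-rho) = 0.36

0.36


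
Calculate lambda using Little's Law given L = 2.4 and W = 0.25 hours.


lambda = L / W = 2.4 / 0.25 = 9.6 per hour

9.6 per hour


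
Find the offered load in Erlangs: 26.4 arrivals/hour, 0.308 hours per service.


Offered load a = lambda * E[S] = 26.4 * 0.308 = 8.13 Erlangs

8.13 Erlangs


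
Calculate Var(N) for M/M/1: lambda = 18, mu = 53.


rho = 18/53; Var(N) = rho/(1-rho)^2 = 0.78

0.78


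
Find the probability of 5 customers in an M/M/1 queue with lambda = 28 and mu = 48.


rho = 28/48; P(n) = (1-rho)*rho^n = (1-28/48)*(28/48)^5 = 0.0281

0.0281


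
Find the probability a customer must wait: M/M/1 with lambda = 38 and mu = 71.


P(wait) = rho = lambda/mu = 38/71 = 0.5352

0.5352


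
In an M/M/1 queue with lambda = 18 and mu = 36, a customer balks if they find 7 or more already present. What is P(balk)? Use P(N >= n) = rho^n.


P(N >= 7) = rho^7 = (18/36)^7 = 0.0078

0.0078


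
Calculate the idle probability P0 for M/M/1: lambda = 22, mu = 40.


P0 = 1 - rho = 1 - 22/40 = 0.45

0.45


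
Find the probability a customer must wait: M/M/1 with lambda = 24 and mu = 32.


P(wait) = rho = lambda/mu = 24/32 = 0.75

0.75


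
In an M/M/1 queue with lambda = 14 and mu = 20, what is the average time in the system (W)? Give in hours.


W = 1/(mu - lambda) = 1/(20 - 14) = 0.1667 hours

0.1667 hours


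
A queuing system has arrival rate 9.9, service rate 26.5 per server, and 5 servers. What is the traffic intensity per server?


rho = lambda / (c * mu) = 9.9 / (5 * 26.5) = 0.0747

0.0747


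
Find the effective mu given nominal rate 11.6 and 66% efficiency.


Effective rate = mu * efficiency = 11.6 * 0.66 = 7.66 per hour

7.66 per hour


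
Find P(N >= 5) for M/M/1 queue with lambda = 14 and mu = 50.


P(N >= 5) = rho^5 = (14/50)^5 = 0.0017

0.0017


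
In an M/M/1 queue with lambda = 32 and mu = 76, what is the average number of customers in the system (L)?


rho = 32/76; L = rho/(1-rho) = 0.73

0.73


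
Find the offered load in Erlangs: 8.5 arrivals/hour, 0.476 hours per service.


Offered load a = lambda * E[S] = 8.5 * 0.476 = 4.05 Erlangs

4.05 Erlangs


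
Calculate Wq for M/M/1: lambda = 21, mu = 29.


rho = 21/29; Wq = rho/(mu - lambda) = 0.0905 hours

0.0905 hours


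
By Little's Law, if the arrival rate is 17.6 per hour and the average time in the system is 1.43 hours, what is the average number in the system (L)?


L = lambda * W = 17.6 * 1.43 = 25.17

25.17


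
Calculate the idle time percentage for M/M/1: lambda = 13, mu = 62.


Idle fraction = (1 - rho) * 100 = (1 - 13/62) * 100 = 79.0%

79.0%


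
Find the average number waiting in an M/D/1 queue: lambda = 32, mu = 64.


M/D/1: Lq = rho^2 / (2*(1-rho)) where rho = 32/64; Lq = 0.25

0.25


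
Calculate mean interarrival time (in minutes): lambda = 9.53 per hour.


Mean interarrival time = 60/lambda = 60/9.53 = 6.3 minutes

6.3 minutes


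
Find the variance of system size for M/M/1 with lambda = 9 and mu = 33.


rho = 9/33; Var(N) = rho/(1-rho)^2 = 0.52

0.52


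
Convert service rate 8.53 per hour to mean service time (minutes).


Mean service time = 60/mu = 60/8.53 = 7.03 minutes

7.03 minutes


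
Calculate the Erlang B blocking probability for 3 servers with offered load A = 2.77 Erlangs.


B(N,A) = (A^N/N!) / sum(A^k/k!, k=0..N) with N=3, A=2.77 = 0.3177

0.3177


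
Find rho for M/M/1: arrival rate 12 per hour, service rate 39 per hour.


rho = lambda/mu = 12/39 = 0.3077

0.3077


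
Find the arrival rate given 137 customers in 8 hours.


lambda = total arrivals / time = 137 / 8 = 17.13 per hour

17.13 per hour


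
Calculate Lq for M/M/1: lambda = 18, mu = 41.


rho = 18/41; Lq = rho^2/(1-rho) = 0.34

0.34


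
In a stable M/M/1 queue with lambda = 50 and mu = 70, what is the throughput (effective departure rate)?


For a stable queue (lambda < mu), throughput = lambda = 50 per hour

50 per hour


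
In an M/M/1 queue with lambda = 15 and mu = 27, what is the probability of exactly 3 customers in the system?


rho = 15/27; P(n) = (1-rho)*rho^n = (1-15/27)*(15/27)^3 = 0.0762

0.0762


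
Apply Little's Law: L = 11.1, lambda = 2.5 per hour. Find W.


W = L / lambda = 11.1 / 2.5 = 4.44 hours

4.44 hours


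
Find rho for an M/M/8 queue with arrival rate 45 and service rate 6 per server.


rho = lambda/(c*mu) = 45/(8*6) = 0.9375

0.9375


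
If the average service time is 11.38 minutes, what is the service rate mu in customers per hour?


mu = 60 / avg_service_time = 60 / 11.38 = 5.27 per hour

5.27 per hour


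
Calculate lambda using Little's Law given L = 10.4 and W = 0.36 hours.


lambda = L / W = 10.4 / 0.36 = 28.89 per hour

28.89 per hour


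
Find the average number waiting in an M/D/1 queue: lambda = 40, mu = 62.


M/D/1: Lq = rho^2 / (2*(1-rho)) where rho = 40/62; Lq = 0.59

0.59


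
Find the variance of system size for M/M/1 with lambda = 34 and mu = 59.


rho = 34/59; Var(N) = rho/(1-rho)^2 = 3.21

3.21


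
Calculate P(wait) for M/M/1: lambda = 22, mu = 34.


P(wait) = rho = lambda/mu = 22/34 = 0.6471

0.6471


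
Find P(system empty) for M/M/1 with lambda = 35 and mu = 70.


P0 = 1 - rho = 1 - 35/70 = 0.5

0.5


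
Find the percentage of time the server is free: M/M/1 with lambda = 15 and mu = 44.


Idle fraction = (1 - rho) * 100 = (1 - 15/44) * 100 = 65.9%

65.9%


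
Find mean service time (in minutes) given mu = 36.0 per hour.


Mean service time = 60/mu = 60/36.0 = 1.67 minutes

1.67 minutes


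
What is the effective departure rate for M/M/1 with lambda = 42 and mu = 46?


For a stable queue (lambda < mu), throughput = lambda = 42 per hour

42 per hour


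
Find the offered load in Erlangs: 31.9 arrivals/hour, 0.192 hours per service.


Offered load a = lambda * E[S] = 31.9 * 0.192 = 6.12 Erlangs

6.12 Erlangs


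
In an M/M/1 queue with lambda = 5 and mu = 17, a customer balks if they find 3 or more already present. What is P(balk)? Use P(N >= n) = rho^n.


P(N >= 3) = rho^3 = (5/17)^3 = 0.0254

0.0254


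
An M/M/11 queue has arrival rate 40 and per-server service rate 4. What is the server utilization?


rho = lambda/(c*mu) = 40/(11*4) = 0.9091

0.9091


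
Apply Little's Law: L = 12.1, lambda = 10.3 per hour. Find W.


W = L / lambda = 12.1 / 10.3 = 1.1748 hours

1.1748 hours


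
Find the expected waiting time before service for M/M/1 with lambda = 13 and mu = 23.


rho = 13/23; Wq = rho/(mu - lambda) = 0.0565 hours

0.0565 hours


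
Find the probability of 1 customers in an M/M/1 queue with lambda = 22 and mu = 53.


rho = 22/53; P(n) = (1-rho)*rho^n = (1-22/53)*(22/53)^1 = 0.2428

0.2428


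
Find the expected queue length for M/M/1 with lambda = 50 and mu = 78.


rho = 50/78; Lq = rho^2/(1-rho) = 1.14

1.14


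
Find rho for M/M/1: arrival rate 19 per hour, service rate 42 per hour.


rho = lambda/mu = 19/42 = 0.4524

0.4524


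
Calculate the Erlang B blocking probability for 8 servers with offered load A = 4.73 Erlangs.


B(N,A) = (A^N/N!) / sum(A^k/k!, k=0..N) with N=8, A=4.73 = 0.0578

0.0578


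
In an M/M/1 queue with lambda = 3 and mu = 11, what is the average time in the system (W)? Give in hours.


W = 1/(mu - lambda) = 1/(11 - 3) = 0.125 hours

0.125 hours


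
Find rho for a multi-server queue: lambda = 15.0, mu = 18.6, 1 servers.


rho = lambda / (c * mu) = 15.0 / (1 * 18.6) = 0.8065

0.8065


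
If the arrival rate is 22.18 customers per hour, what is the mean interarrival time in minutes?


Mean interarrival time = 60/lambda = 60/22.18 = 2.71 minutes

2.71 minutes


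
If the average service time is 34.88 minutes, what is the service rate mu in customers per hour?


mu = 60 / avg_service_time = 60 / 34.88 = 1.72 per hour

1.72 per hour


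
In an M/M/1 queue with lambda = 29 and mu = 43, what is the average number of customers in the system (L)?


rho = 29/43; L = rho/(1-rho) = 2.07

2.07


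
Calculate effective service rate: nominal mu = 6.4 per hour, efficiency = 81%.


Effective rate = mu * efficiency = 6.4 * 0.81 = 5.18 per hour

5.18 per hour


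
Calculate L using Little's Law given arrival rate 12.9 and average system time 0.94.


L = lambda * W = 12.9 * 0.94 = 12.13

12.13


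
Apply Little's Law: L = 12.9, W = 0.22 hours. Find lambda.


lambda = L / W = 12.9 / 0.22 = 58.64 per hour

58.64 per hour


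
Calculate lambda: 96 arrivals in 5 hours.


lambda = total arrivals / time = 96 / 5 = 19.2 per hour

19.2 per hour


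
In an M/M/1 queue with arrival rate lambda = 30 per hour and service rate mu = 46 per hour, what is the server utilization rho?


rho = lambda/mu = 30/46 = 0.6522

0.6522


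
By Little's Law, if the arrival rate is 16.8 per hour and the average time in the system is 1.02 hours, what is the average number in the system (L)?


L = lambda * W = 16.8 * 1.02 = 17.14

17.14


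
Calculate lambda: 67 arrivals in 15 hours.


lambda = total arrivals / time = 67 / 15 = 4.47 per hour

4.47 per hour


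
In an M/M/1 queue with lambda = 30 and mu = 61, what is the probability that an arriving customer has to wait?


P(wait) = rho = lambda/mu = 30/61 = 0.4918

0.4918


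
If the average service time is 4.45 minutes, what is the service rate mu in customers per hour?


mu = 60 / avg_service_time = 60 / 4.45 = 13.48 per hour

13.48 per hour


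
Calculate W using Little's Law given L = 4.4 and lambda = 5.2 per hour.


W = L / lambda = 4.4 / 5.2 = 0.8462 hours

0.8462 hours


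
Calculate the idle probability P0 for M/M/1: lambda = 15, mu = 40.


P0 = 1 - rho = 1 - 15/40 = 0.625

0.625


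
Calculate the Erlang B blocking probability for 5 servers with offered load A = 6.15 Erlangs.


B(N,A) = (A^N/N!) / sum(A^k/k!, k=0..N) with N=5, A=6.15 = 0.3707

0.3707


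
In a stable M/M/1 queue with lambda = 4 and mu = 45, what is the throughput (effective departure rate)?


For a stable queue (lambda < mu), throughput = lambda = 4 per hour

4 per hour


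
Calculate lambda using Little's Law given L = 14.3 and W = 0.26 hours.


lambda = L / W = 14.3 / 0.26 = 55.0 per hour

55.0 per hour


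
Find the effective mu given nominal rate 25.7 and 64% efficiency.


Effective rate = mu * efficiency = 25.7 * 0.64 = 16.45 per hour

16.45 per hour


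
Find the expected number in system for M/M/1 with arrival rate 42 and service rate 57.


rho = 42/57; L = rho/(1-rho) = 2.8

2.8


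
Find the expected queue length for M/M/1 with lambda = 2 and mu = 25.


rho = 2/25; Lq = rho^2/(1-rho) = 0.01

0.01


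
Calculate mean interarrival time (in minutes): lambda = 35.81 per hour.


Mean interarrival time = 60/lambda = 60/35.81 = 1.68 minutes

1.68 minutes


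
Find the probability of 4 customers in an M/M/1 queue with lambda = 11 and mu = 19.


rho = 11/19; P(n) = (1-rho)*rho^n = (1-11/19)*(11/19)^4 = 0.0473

0.0473


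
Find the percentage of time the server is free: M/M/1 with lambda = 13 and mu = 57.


Idle fraction = (1 - rho) * 100 = (1 - 13/57) * 100 = 77.2%

77.2%


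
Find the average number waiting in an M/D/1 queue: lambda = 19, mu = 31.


M/D/1: Lq = rho^2 / (2*(1-rho)) where rho = 19/31; Lq = 0.49

0.49


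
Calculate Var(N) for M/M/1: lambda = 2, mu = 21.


rho = 2/21; Var(N) = rho/(1-rho)^2 = 0.12

0.12


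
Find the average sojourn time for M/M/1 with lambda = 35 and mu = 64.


W = 1/(mu - lambda) = 1/(64 - 35) = 0.0345 hours

0.0345 hours


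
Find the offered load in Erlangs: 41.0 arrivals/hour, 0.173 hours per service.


Offered load a = lambda * E[S] = 41.0 * 0.173 = 7.09 Erlangs

7.09 Erlangs


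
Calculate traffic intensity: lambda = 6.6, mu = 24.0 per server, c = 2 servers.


rho = lambda / (c * mu) = 6.6 / (2 * 24.0) = 0.1375

0.1375


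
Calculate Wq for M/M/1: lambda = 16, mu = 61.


rho = 16/61; Wq = rho/(mu - lambda) = 0.0058 hours

0.0058 hours


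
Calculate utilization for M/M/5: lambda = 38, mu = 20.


rho = lambda/(c*mu) = 38/(5*20) = 0.38

0.38


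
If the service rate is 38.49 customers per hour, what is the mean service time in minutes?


Mean service time = 60/mu = 60/38.49 = 1.56 minutes

1.56 minutes


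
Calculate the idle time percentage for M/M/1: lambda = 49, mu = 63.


Idle fraction = (1 - rho) * 100 = (1 - 49/63) * 100 = 22.2%

22.2%


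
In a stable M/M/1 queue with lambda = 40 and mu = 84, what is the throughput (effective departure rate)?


For a stable queue (lambda < mu), throughput = lambda = 40 per hour

40 per hour


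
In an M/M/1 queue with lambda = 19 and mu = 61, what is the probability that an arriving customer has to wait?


P(wait) = rho = lambda/mu = 19/61 = 0.3115

0.3115


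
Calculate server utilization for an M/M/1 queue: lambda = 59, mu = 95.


rho = lambda/mu = 59/95 = 0.6211

0.6211


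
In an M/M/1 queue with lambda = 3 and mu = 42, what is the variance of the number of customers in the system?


rho = 3/42; Var(N) = rho/(1-rho)^2 = 0.08

0.08


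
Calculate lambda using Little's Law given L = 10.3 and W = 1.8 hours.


lambda = L / W = 10.3 / 1.8 = 5.72 per hour

5.72 per hour


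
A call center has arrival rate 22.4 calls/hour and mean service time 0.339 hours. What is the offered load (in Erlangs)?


Offered load a = lambda * E[S] = 22.4 * 0.339 = 7.59 Erlangs

7.59 Erlangs


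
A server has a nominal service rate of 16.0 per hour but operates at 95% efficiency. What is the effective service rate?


Effective rate = mu * efficiency = 16.0 * 0.95 = 15.2 per hour

15.2 per hour


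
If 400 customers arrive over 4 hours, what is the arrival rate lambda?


lambda = total arrivals / time = 400 / 4 = 100.0 per hour

100.0 per hour


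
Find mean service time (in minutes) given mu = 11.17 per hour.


Mean service time = 60/mu = 60/11.17 = 5.37 minutes

5.37 minutes


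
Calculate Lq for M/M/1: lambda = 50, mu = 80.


rho = 50/80; Lq = rho^2/(1-rho) = 1.04

1.04


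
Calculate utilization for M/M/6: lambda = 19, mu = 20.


rho = lambda/(c*mu) = 19/(6*20) = 0.1583

0.1583


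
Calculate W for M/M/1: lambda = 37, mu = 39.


W = 1/(mu - lambda) = 1/(39 - 37) = 0.5 hours

0.5 hours


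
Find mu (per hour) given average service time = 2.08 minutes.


mu = 60 / avg_service_time = 60 / 2.08 = 28.85 per hour

28.85 per hour


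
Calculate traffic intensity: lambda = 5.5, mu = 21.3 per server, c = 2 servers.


rho = lambda / (c * mu) = 5.5 / (2 * 21.3) = 0.1291

0.1291


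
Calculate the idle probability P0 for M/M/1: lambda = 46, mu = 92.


P0 = 1 - rho = 1 - 46/92 = 0.5

0.5


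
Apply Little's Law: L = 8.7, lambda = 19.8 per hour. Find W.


W = L / lambda = 8.7 / 19.8 = 0.4394 hours

0.4394 hours


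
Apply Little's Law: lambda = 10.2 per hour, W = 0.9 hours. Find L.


L = lambda * W = 10.2 * 0.9 = 9.18

9.18


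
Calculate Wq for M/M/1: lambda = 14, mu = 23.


rho = 14/23; Wq = rho/(mu - lambda) = 0.0676 hours

0.0676 hours


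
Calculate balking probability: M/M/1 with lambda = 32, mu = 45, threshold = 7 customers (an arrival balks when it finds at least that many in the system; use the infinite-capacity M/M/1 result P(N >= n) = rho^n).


P(N >= 7) = rho^7 = (32/45)^7 = 0.092

0.092


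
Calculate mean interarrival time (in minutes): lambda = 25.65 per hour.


Mean interarrival time = 60/lambda = 60/25.65 = 2.34 minutes

2.34 minutes


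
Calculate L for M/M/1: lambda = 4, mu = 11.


rho = 4/11; L = rho/(1-rho) = 0.57

0.57


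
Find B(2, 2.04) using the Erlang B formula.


B(N,A) = (A^N/N!) / sum(A^k/k!, k=0..N) with N=2, A=2.04 = 0.4063

0.4063


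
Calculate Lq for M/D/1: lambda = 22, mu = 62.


M/D/1: Lq = rho^2 / (2*(1-rho)) where rho = 22/62; Lq = 0.1

0.1


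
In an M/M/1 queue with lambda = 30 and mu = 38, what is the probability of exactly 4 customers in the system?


rho = 30/38; P(n) = (1-rho)*rho^n = (1-30/38)*(30/38)^4 = 0.0818

0.0818


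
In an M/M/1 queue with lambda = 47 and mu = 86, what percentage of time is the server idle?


Idle fraction = (1 - rho) * 100 = (1 - 47/86) * 100 = 45.3%

45.3%


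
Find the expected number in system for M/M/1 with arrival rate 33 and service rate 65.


rho = 33/65; L = rho/(1-rho) = 1.03

1.03


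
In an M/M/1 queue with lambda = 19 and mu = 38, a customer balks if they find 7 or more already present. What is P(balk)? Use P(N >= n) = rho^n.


P(N >= 7) = rho^7 = (19/38)^7 = 0.0078

0.0078


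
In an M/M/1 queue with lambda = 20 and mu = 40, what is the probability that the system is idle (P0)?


P0 = 1 - rho = 1 - 20/40 = 0.5

0.5


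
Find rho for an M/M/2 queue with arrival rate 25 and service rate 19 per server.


rho = lambda/(c*mu) = 25/(2*19) = 0.6579

0.6579


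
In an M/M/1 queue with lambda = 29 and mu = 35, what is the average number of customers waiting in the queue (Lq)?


rho = 29/35; Lq = rho^2/(1-rho) = 4.0

4.0


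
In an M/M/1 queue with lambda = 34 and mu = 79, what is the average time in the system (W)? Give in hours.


W = 1/(mu - lambda) = 1/(79 - 34) = 0.0222 hours

0.0222 hours


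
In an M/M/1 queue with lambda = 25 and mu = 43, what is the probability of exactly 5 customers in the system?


rho = 25/43; P(n) = (1-rho)*rho^n = (1-25/43)*(25/43)^5 = 0.0278

0.0278


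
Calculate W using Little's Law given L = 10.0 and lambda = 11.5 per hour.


W = L / lambda = 10.0 / 11.5 = 0.8696 hours

0.8696 hours


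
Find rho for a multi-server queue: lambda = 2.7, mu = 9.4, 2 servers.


rho = lambda / (c * mu) = 2.7 / (2 * 9.4) = 0.1436

0.1436


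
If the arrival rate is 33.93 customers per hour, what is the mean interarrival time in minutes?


Mean interarrival time = 60/lambda = 60/33.93 = 1.77 minutes

1.77 minutes


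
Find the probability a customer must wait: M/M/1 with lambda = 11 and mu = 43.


P(wait) = rho = lambda/mu = 11/43 = 0.2558

0.2558


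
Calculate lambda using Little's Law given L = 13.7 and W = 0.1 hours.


lambda = L / W = 13.7 / 0.1 = 137.0 per hour

137.0 per hour
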